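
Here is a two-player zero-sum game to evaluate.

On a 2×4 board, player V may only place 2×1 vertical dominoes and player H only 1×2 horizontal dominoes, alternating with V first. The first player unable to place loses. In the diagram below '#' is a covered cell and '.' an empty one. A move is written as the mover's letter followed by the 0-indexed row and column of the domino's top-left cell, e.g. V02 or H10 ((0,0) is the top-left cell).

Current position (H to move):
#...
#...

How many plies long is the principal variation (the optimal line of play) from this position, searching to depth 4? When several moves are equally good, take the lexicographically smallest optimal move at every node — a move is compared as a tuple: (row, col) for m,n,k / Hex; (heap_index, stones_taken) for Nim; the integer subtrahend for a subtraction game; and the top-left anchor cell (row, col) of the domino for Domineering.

PV length from [#.../#...]: 3 plies

ply 1, H at #.../#... | H01=+1→###./#...*; H02=+1→#.##/#...; H11=+1→#.../###.; H12=+1→#.../#.##
ply 2, V at ###./#... | V03=-1→####/#..#*
ply 3, H at ####/#..# | H11=+1→####/####*
ply 4: ####/#### is terminal -1 (V); from #.../#... depth 4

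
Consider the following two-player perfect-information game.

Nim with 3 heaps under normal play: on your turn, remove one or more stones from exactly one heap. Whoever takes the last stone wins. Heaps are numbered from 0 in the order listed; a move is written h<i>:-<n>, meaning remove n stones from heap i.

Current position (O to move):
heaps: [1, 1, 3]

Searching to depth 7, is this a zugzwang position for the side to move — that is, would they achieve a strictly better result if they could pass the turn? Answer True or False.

zugzwang((1,1,3), O) = False

[(1,1,3)] O move#1: h0:-1:-1/(0,1,3), h1:-1:-1/(1,0,3), h2:-1:-1/(1,1,2), h2:-2:-1/(1,1,1), h2:-3:+1/(1,1,0)*
[(1,1,0)] X move#2: h0:-1:-1/(0,1,0)*, h1:-1:-1/(1,0,0)
[(0,1,0)] O move#3: h1:-1:+1/(0,0,0)*
[(0,0,0)] end (terminal -1, X#4); searched (1,1,3) to 7
suppose O passes — search the same position with X to move:
pass> [(1,1,3)] X move#1: h0:-1:-1/(0,1,3), h1:-1:-1/(1,0,3), h2:-1:-1/(1,1,2), h2:-2:-1/(1,1,1), h2:-3:+1/(1,1,0)*
pass> [(1,1,0)] O move#2: h0:-1:-1/(0,1,0)*, h1:-1:-1/(1,0,0)
pass> [(0,1,0)] X move#3: h1:-1:+1/(0,0,0)*
pass> [(0,0,0)] end (terminal -1, O#4); searched (1,1,3) to 7
for O: play +1, pass -1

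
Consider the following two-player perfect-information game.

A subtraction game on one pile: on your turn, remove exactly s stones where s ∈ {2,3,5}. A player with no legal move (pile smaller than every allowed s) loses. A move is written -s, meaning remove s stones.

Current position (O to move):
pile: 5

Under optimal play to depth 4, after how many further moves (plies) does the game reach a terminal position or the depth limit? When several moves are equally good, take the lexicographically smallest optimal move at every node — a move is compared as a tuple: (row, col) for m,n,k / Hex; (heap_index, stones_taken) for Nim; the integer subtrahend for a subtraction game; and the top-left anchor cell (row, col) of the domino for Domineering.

ply 1, O at 5 | -2=-1→3; -3=-1→2; -5=+1→0*
ply 2: 0 is terminal -1 (X); from 5 depth 4

PV length from [5]: 1 ply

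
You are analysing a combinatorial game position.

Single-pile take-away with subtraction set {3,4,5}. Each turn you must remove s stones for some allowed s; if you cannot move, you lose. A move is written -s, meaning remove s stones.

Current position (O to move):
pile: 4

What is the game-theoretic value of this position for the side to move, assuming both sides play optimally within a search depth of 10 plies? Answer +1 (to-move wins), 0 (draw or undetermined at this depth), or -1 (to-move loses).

value(4, O) = +1

[4] O move#1: -3:+1/1*, -4:+1/0
[1] end (terminal -1, X#2); searched 4 to 10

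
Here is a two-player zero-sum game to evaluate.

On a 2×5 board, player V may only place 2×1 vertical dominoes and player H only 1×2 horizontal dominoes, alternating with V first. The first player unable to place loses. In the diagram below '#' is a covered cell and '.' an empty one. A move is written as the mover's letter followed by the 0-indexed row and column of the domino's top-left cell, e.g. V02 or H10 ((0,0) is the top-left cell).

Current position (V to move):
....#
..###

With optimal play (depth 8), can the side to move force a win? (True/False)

V winning at [....#/..###]: True

ply 1, V at ....#/..### | V00=-1→#...#/#.###; V01=+1→.#..#/.####*
ply 2, H at .#..#/.#### | H02=-1→.####/.####*
ply 3, V at .####/.#### | V00=+1→#####/#####*
ply 4: #####/##### is terminal -1 (H); from ....#/..### depth 8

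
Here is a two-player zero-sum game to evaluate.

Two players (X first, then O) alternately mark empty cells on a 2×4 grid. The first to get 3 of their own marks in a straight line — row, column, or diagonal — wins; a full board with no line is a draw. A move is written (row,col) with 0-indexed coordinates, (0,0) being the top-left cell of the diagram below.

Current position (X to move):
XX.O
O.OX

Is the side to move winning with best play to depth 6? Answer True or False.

X winning at [XX.O/O.OX]: True

p1 X@[XX.O/O.OX]: (0,2)[XXXO/O.OX]+1* (1,1)[XX.O/OXOX]+0
p2 O@[XXXO/O.OX] terminal -1; root [XX.O/O.OX] d6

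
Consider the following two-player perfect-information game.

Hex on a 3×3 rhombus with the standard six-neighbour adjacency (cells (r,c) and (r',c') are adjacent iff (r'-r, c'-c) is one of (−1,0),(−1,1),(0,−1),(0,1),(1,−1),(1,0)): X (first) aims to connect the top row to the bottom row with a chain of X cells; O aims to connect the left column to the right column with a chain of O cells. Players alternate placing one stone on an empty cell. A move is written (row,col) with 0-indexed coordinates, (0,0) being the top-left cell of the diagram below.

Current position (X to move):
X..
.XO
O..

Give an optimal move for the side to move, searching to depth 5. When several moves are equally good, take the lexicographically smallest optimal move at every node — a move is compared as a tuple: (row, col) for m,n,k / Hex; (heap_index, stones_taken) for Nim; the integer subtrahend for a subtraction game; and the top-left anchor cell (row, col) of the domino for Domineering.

p1 X@[X../.XO/O..]: (0,1)[XX./.XO/O..]-1 (0,2)[X.X/.XO/O..]-1 (1,0)[X../XXO/O..]-1 (2,1)[X../.XO/OX.]+1* (2,2)[X../.XO/O.X]-1
p2 O@[X../.XO/OX.]: (0,1)[XO./.XO/OX.]-1* (0,2)[X.O/.XO/OX.]-1 (1,0)[X../OXO/OX.]-1 (2,2)[X../.XO/OXO]-1
p3 X@[XO./.XO/OX.]: (0,2)[XOX/.XO/OX.]+1* (1,0)[XO./XXO/OX.]+1 (2,2)[XO./.XO/OXX]+1
p4 O@[XOX/.XO/OX.] terminal -1; root [X../.XO/O..] d5

X's best at [X../.XO/O..]: (2,1)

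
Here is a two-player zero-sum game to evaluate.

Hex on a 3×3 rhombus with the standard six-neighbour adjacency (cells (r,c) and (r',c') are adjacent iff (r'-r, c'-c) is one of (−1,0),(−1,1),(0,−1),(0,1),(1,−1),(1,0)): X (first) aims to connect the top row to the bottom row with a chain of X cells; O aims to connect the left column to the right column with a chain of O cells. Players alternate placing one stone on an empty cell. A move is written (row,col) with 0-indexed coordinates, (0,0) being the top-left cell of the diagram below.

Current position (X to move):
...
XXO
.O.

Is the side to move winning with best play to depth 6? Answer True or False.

X winning at [.../XXO/.O.]: True

p1 X@[.../XXO/.O.]: (0,0)[X../XXO/.O.]-1 (0,1)[.X./XXO/.O.]-1 (0,2)[..X/XXO/.O.]-1 (2,0)[.../XXO/XO.]+1* (2,2)[.../XXO/.OX]-1
p2 O@[.../XXO/XO.]: (0,0)[O../XXO/XO.]-1* (0,1)[.O./XXO/XO.]-1 (0,2)[..O/XXO/XO.]-1 (2,2)[.../XXO/XOO]-1
p3 X@[O../XXO/XO.]: (0,1)[OX./XXO/XO.]+1* (0,2)[O.X/XXO/XO.]+1 (2,2)[O../XXO/XOX]+1
p4 O@[OX./XXO/XO.] terminal -1; root [.../XXO/.O.] d6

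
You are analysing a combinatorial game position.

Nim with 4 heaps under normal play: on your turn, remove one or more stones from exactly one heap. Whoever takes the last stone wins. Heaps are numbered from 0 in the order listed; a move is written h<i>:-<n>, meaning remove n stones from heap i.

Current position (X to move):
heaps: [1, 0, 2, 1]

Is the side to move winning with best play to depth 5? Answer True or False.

[(1,0,2,1)] X move#1: h0:-1:-1/(0,0,2,1), h2:-1:-1/(1,0,1,1), h2:-2:+1/(1,0,0,1)*, h3:-1:-1/(1,0,2,0)
[(1,0,0,1)] O move#2: h0:-1:-1/(0,0,0,1)*, h3:-1:-1/(1,0,0,0)
[(0,0,0,1)] X move#3: h3:-1:+1/(0,0,0,0)*
[(0,0,0,0)] end (terminal -1, O#4); searched (1,0,2,1) to 5

X winning at [(1,0,2,1)]: True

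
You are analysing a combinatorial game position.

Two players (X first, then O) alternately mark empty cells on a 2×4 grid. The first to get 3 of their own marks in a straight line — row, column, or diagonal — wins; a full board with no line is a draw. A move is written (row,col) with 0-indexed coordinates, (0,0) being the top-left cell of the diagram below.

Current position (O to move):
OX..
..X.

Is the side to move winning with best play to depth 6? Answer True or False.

[OX../..X.] O move#1: (0,2):-1/OXO./..X., (0,3):-1/OX.O/..X., (1,0):+0/OX../O.X.*, (1,1):+0/OX../.OX., (1,3):+0/OX../..XO
[OX../O.X.] X move#2: (0,2):+0/OXX./O.X.*, (0,3):+0/OX.X/O.X., (1,1):+0/OX../OXX., (1,3):+0/OX../O.XX
[OXX./O.X.] O move#3: (0,3):+0/OXXO/O.X.*, (1,1):-1/OXX./OOX., (1,3):-1/OXX./O.XO
[OXXO/O.X.] X move#4: (1,1):+0/OXXO/OXX.*, (1,3):+0/OXXO/O.XX
[OXXO/OXX.] O move#5: (1,3):+0/OXXO/OXXO*
[OXXO/OXXO] end (terminal +0, X#6); searched OX../..X. to 6

O winning at [OX../..X.]: False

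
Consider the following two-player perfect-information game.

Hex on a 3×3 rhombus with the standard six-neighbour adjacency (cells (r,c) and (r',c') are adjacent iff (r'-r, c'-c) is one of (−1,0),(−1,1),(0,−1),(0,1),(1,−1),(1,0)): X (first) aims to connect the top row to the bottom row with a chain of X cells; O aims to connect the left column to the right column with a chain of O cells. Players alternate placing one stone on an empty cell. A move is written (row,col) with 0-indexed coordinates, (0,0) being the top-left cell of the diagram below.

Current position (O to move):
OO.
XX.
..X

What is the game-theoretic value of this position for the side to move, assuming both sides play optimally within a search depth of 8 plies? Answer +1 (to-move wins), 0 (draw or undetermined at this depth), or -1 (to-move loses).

p1 O@[OO./XX./..X]: (0,2)[OOO/XX./..X]+1* (1,2)[OO./XXO/..X]-1 (2,0)[OO./XX./O.X]-1 (2,1)[OO./XX./.OX]-1
p2 X@[OOO/XX./..X] terminal -1; root [OO./XX./..X] d8

value(OO./XX./..X, O) = +1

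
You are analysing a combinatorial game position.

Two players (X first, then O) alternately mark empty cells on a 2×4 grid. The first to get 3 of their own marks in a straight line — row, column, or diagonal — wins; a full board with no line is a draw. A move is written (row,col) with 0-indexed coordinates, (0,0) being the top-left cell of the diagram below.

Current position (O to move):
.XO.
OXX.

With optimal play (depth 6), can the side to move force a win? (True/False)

O winning at [.XO./OXX.]: False

p1 O@[.XO./OXX.]: (0,0)[OXO./OXX.]-1 (0,3)[.XOO/OXX.]-1 (1,3)[.XO./OXXO]+0*
p2 X@[.XO./OXXO]: (0,0)[XXO./OXXO]+0* (0,3)[.XOX/OXXO]+0
p3 O@[XXO./OXXO]: (0,3)[XXOO/OXXO]+0*
p4 X@[XXOO/OXXO] terminal +0; root [.XO./OXX.] d6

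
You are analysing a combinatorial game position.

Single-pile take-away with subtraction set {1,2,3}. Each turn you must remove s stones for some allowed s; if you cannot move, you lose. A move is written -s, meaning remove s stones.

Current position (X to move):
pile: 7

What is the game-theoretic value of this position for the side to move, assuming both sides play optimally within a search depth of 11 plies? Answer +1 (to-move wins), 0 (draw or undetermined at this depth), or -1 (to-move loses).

ply 1, X at 7 | -1=-1→6; -2=-1→5; -3=+1→4*
ply 2, O at 4 | -1=-1→3*; -2=-1→2; -3=-1→1
ply 3, X at 3 | -1=-1→2; -2=-1→1; -3=+1→0*
ply 4: 0 is terminal -1 (O); from 7 depth 11

value(7, X) = +1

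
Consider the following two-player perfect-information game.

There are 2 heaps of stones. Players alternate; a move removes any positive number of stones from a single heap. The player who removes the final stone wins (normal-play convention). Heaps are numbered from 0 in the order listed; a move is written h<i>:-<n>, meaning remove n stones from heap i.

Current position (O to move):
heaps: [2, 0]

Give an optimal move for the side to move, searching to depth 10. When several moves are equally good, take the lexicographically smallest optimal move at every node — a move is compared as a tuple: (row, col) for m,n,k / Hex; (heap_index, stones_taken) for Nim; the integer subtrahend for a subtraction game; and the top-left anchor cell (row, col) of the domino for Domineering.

O's best at [(2,0)]: h0:-2

ply 1, O at (2,0) | h0:-1=-1→(1,0); h0:-2=+1→(0,0)*
ply 2: (0,0) is terminal -1 (X); from (2,0) depth 10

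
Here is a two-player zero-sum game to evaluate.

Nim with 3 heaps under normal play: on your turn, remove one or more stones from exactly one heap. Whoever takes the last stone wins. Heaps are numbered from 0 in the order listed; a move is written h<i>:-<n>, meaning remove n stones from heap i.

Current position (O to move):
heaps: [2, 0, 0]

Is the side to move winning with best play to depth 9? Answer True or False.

[(2,0,0)] O move#1: h0:-1:-1/(1,0,0), h0:-2:+1/(0,0,0)*
[(0,0,0)] end (terminal -1, X#2); searched (2,0,0) to 9

O winning at [(2,0,0)]: True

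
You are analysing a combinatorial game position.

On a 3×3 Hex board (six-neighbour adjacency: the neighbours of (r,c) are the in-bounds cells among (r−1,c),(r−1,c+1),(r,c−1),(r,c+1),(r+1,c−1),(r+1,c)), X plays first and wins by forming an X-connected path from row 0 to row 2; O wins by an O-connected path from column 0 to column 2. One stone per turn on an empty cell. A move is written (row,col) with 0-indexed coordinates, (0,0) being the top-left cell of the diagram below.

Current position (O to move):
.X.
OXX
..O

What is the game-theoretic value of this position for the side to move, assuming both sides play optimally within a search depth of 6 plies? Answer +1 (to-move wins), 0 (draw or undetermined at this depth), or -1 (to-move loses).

[.X./OXX/..O] O move#1: (0,0):-1/OX./OXX/..O*, (0,2):-1/.XO/OXX/..O, (2,0):-1/.X./OXX/O.O, (2,1):-1/.X./OXX/.OO
[OX./OXX/..O] X move#2: (0,2):+1/OXX/OXX/..O*, (2,0):+1/OX./OXX/X.O, (2,1):+1/OX./OXX/.XO
[OXX/OXX/..O] O move#3: (2,0):-1/OXX/OXX/O.O*, (2,1):-1/OXX/OXX/.OO
[OXX/OXX/O.O] X move#4: (2,1):+1/OXX/OXX/OXO*
[OXX/OXX/OXO] end (terminal -1, O#5); searched .X./OXX/..O to 6

value(.X./OXX/..O, O) = -1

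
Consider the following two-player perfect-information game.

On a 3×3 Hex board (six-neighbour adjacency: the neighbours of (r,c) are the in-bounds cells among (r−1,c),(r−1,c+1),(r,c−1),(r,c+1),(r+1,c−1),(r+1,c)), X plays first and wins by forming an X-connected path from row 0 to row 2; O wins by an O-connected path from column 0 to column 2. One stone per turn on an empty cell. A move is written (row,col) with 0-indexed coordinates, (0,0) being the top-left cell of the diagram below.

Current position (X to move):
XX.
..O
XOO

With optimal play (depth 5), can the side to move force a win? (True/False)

X winning at [XX./..O/XOO]: True

ply 1, X at XX./..O/XOO | (0,2)=+1→XXX/..O/XOO*; (1,0)=+1→XX./X.O/XOO; (1,1)=+1→XX./.XO/XOO
ply 2, O at XXX/..O/XOO | (1,0)=-1→XXX/O.O/XOO*; (1,1)=-1→XXX/.OO/XOO
ply 3, X at XXX/O.O/XOO | (1,1)=+1→XXX/OXO/XOO*
ply 4: XXX/OXO/XOO is terminal -1 (O); from XX./..O/XOO depth 5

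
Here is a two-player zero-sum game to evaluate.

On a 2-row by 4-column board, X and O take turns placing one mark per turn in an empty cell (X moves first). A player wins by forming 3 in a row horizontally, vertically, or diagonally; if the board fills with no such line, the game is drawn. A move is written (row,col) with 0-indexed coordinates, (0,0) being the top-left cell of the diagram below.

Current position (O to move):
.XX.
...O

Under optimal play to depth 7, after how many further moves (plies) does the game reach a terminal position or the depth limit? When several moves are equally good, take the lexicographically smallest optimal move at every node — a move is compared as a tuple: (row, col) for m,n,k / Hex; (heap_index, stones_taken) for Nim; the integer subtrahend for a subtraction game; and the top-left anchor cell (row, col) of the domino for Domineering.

PV length from [.XX./...O]: 2 plies

ply 1, O at .XX./...O | (0,0)=-1→OXX./...O*; (0,3)=-1→.XXO/...O; (1,0)=-1→.XX./O..O; (1,1)=-1→.XX./.O.O; (1,2)=-1→.XX./..OO
ply 2, X at OXX./...O | (0,3)=+1→OXXX/...O*; (1,0)=+0→OXX./X..O; (1,1)=+0→OXX./.X.O; (1,2)=+0→OXX./..XO
ply 3: OXXX/...O is terminal -1 (O); from .XX./...O depth 7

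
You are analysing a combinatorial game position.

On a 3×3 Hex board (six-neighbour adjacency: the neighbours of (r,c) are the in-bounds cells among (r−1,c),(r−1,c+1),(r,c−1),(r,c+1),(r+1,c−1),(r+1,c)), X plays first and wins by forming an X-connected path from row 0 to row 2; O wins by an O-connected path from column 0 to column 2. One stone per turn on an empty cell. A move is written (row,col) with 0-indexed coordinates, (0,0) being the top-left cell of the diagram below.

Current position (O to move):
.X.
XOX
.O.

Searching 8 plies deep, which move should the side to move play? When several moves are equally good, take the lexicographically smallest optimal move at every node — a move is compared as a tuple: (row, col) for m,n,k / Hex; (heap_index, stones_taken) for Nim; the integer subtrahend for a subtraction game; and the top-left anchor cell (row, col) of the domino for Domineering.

O's best at [.X./XOX/.O.]: (2,0)

ply 1, O at .X./XOX/.O. | (0,0)=-1→OX./XOX/.O.; (0,2)=-1→.XO/XOX/.O.; (2,0)=+1→.X./XOX/OO.*; (2,2)=-1→.X./XOX/.OO
ply 2, X at .X./XOX/OO. | (0,0)=-1→XX./XOX/OO.*; (0,2)=-1→.XX/XOX/OO.; (2,2)=-1→.X./XOX/OOX
ply 3, O at XX./XOX/OO. | (0,2)=+1→XXO/XOX/OO.*; (2,2)=+1→XX./XOX/OOO
ply 4: XXO/XOX/OO. is terminal -1 (X); from .X./XOX/.O. depth 8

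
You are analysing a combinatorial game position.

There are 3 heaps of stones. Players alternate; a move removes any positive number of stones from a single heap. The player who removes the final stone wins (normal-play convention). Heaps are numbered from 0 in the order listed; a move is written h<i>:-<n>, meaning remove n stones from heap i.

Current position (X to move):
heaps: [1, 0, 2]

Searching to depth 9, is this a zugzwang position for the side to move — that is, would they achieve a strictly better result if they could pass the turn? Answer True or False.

zugzwang((1,0,2), X) = False

ply 1, X at (1,0,2) | h0:-1=-1→(0,0,2); h2:-1=+1→(1,0,1)*; h2:-2=-1→(1,0,0)
ply 2, O at (1,0,1) | h0:-1=-1→(0,0,1)*; h2:-1=-1→(1,0,0)
ply 3, X at (0,0,1) | h2:-1=+1→(0,0,0)*
ply 4: (0,0,0) is terminal -1 (O); from (1,0,2) depth 9
if X skipped the turn, O would face:
~ ply 1, O at (1,0,2) | h0:-1=-1→(0,0,2); h2:-1=+1→(1,0,1)*; h2:-2=-1→(1,0,0)
~ ply 2, X at (1,0,1) | h0:-1=-1→(0,0,1)*; h2:-1=-1→(1,0,0)
~ ply 3, O at (0,0,1) | h2:-1=+1→(0,0,0)*
~ ply 4: (0,0,0) is terminal -1 (X); from (1,0,2) depth 9
compare (X): move=+1 vs pass=-1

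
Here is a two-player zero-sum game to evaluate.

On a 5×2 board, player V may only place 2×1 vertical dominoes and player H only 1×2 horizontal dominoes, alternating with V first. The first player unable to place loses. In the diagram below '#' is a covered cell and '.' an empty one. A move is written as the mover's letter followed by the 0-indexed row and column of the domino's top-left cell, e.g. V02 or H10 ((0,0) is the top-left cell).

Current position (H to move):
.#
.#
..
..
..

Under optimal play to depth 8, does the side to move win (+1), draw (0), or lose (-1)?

ply 1, H at .#/.#/../../.. | H20=-1→.#/.#/##/../..; H30=+1→.#/.#/../##/..*; H40=-1→.#/.#/../../##
ply 2, V at .#/.#/../##/.. | V00=-1→##/##/../##/..*; V10=-1→.#/##/#./##/..
ply 3, H at ##/##/../##/.. | H20=+1→##/##/##/##/..*; H40=+1→##/##/../##/##
ply 4: ##/##/##/##/.. is terminal -1 (V); from .#/.#/../../.. depth 8

value(.#/.#/../../.., H) = +1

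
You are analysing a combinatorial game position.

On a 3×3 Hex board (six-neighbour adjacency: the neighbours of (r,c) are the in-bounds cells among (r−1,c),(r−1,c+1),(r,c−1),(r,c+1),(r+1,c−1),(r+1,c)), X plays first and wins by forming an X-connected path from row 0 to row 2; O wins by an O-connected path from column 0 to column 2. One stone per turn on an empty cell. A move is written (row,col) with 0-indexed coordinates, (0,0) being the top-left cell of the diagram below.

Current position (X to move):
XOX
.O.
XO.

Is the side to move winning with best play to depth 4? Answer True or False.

X winning at [XOX/.O./XO.]: True

p1 X@[XOX/.O./XO.]: (1,0)[XOX/XO./XO.]+1* (1,2)[XOX/.OX/XO.]+1 (2,2)[XOX/.O./XOX]+1
p2 O@[XOX/XO./XO.] terminal -1; root [XOX/.O./XO.] d4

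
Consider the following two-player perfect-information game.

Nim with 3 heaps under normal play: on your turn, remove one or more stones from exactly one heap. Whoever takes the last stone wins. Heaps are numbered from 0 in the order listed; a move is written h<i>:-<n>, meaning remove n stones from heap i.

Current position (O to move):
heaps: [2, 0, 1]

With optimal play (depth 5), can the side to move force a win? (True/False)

O winning at [(2,0,1)]: True

[(2,0,1)] O move#1: h0:-1:+1/(1,0,1)*, h0:-2:-1/(0,0,1), h2:-1:-1/(2,0,0)
[(1,0,1)] X move#2: h0:-1:-1/(0,0,1)*, h2:-1:-1/(1,0,0)
[(0,0,1)] O move#3: h2:-1:+1/(0,0,0)*
[(0,0,0)] end (terminal -1, X#4); searched (2,0,1) to 5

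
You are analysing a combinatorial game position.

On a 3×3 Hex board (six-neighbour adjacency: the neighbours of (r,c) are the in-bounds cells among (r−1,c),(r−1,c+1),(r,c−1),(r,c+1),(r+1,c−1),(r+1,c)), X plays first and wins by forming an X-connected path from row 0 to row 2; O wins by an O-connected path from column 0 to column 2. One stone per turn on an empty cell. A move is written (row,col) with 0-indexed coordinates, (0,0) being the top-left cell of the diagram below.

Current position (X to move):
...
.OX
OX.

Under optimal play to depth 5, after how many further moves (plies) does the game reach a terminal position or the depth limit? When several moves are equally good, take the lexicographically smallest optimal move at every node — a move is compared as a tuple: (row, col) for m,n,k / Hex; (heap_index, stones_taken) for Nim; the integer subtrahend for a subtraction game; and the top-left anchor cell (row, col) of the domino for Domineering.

PV length from [.../.OX/OX.]: 1 ply

[.../.OX/OX.] X move#1: (0,0):-1/X../.OX/OX., (0,1):-1/.X./.OX/OX., (0,2):+1/..X/.OX/OX.*, (1,0):-1/.../XOX/OX., (2,2):-1/.../.OX/OXX
[..X/.OX/OX.] end (terminal -1, O#2); searched .../.OX/OX. to 5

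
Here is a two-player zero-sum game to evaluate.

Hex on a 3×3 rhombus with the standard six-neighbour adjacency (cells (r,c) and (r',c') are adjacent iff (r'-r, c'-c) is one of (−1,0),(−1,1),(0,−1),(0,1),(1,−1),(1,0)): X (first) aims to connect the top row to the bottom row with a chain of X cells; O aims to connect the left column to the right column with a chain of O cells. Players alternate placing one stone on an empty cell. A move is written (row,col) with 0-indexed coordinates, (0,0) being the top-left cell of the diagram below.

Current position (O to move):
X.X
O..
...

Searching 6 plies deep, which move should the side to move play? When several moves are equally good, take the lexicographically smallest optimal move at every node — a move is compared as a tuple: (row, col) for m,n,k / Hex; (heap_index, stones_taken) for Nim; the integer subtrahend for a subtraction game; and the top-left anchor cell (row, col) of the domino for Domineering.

ply 1, O at X.X/O../... | (0,1)=-1→XOX/O../...; (1,1)=-1→X.X/OO./...; (1,2)=-1→X.X/O.O/...; (2,0)=-1→X.X/O../O..; (2,1)=+1→X.X/O../.O.*; (2,2)=-1→X.X/O../..O
ply 2, X at X.X/O../.O. | (0,1)=-1→XXX/O../.O.*; (1,1)=-1→X.X/OX./.O.; (1,2)=-1→X.X/O.X/.O.; (2,0)=-1→X.X/O../XO.; (2,2)=-1→X.X/O../.OX
ply 3, O at XXX/O../.O. | (1,1)=+1→XXX/OO./.O.*; (1,2)=+1→XXX/O.O/.O.; (2,0)=+1→XXX/O../OO.; (2,2)=+1→XXX/O../.OO
ply 4, X at XXX/OO./.O. | (1,2)=-1→XXX/OOX/.O.*; (2,0)=-1→XXX/OO./XO.; (2,2)=-1→XXX/OO./.OX
ply 5, O at XXX/OOX/.O. | (2,0)=-1→XXX/OOX/OO.; (2,2)=+1→XXX/OOX/.OO*
ply 6: XXX/OOX/.OO is terminal -1 (X); from X.X/O../... depth 6

O's best at [X.X/O../...]: (2,1)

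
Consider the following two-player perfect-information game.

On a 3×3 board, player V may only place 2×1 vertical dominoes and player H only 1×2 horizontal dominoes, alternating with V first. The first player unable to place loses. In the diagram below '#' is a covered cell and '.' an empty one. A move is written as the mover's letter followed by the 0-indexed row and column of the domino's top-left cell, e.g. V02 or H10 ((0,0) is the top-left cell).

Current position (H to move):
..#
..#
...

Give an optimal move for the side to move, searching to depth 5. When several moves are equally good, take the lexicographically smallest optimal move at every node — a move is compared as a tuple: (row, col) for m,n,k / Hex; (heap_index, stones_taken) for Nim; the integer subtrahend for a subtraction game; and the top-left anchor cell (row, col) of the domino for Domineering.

[..#/..#/...] H move#1: H00:-1/###/..#/..., H10:+1/..#/###/...*, H20:-1/..#/..#/##., H21:-1/..#/..#/.##
[..#/###/...] end (terminal -1, V#2); searched ..#/..#/... to 5

H's best at [..#/..#/...]: H10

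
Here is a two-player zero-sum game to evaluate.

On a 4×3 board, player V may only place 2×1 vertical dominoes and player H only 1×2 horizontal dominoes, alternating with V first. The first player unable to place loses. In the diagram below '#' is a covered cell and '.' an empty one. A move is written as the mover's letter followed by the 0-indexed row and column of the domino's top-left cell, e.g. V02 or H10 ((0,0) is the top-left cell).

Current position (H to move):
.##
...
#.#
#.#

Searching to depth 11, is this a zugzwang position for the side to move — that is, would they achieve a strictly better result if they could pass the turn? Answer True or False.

zugzwang(.##/.../#.#/#.#, H) = False

p1 H@[.##/.../#.#/#.#]: H10[.##/##./#.#/#.#]-1* H11[.##/.##/#.#/#.#]-1
p2 V@[.##/##./#.#/#.#]: V21[.##/##./###/###]+1*
p3 H@[.##/##./###/###] terminal -1; root [.##/.../#.#/#.#] d11
pass branch (V moves first from the same position):
  | p1 V@[.##/.../#.#/#.#]: V00[###/#../#.#/#.#]+1* V11[.##/.#./###/#.#]+1 V21[.##/.../###/###]-1
  | p2 H@[###/#../#.#/#.#]: H11[###/###/#.#/#.#]-1*
  | p3 V@[###/###/#.#/#.#]: V21[###/###/###/###]+1*
  | p4 H@[###/###/###/###] terminal -1; root [.##/.../#.#/#.#] d11
H moving scores -1; H passing scores -1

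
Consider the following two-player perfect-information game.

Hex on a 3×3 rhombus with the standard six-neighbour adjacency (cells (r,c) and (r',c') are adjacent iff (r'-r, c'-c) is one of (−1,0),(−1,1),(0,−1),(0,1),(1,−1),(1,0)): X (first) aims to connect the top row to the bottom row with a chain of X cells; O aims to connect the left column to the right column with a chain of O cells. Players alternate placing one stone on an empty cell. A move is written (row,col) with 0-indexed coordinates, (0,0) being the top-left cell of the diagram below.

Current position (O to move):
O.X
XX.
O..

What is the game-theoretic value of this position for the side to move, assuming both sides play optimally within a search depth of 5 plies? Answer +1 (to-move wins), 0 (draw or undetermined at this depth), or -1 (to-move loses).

value(O.X/XX./O.., O) = +1

p1 O@[O.X/XX./O..]: (0,1)[OOX/XX./O..]-1 (1,2)[O.X/XXO/O..]-1 (2,1)[O.X/XX./OO.]+1* (2,2)[O.X/XX./O.O]-1
p2 X@[O.X/XX./OO.]: (0,1)[OXX/XX./OO.]-1* (1,2)[O.X/XXX/OO.]-1 (2,2)[O.X/XX./OOX]-1
p3 O@[OXX/XX./OO.]: (1,2)[OXX/XXO/OO.]+1* (2,2)[OXX/XX./OOO]+1
p4 X@[OXX/XXO/OO.] terminal -1; root [O.X/XX./O..] d5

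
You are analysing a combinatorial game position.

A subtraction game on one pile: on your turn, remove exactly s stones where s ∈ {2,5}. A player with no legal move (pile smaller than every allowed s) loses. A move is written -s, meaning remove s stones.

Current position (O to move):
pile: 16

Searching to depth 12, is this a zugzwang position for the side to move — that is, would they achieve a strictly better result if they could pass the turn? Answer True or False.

zugzwang(16, O) = False

ply 1, O at 16 | -2=+1→14*; -5=+1→11
ply 2, X at 14 | -2=-1→12*; -5=-1→9
ply 3, O at 12 | -2=-1→10; -5=+1→7*
ply 4, X at 7 | -2=-1→5*; -5=-1→2
ply 5, O at 5 | -2=-1→3; -5=+1→0*
ply 6: 0 is terminal -1 (X); from 16 depth 12
if O skipped the turn, X would face:
~ ply 1, X at 16 | -2=+1→14*; -5=+1→11
~ ply 2, O at 14 | -2=-1→12*; -5=-1→9
~ ply 3, X at 12 | -2=-1→10; -5=+1→7*
~ ply 4, O at 7 | -2=-1→5*; -5=-1→2
~ ply 5, X at 5 | -2=-1→3; -5=+1→0*
~ ply 6: 0 is terminal -1 (O); from 16 depth 12
compare (O): move=+1 vs pass=-1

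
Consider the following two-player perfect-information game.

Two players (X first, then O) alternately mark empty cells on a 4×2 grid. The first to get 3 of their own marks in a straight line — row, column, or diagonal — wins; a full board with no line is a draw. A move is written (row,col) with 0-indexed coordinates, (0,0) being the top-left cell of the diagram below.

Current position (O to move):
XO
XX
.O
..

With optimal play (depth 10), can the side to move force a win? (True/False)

ply 1, O at XO/XX/.O/.. | (2,0)=+0→XO/XX/OO/..*; (3,0)=-1→XO/XX/.O/O.; (3,1)=-1→XO/XX/.O/.O
ply 2, X at XO/XX/OO/.. | (3,0)=+0→XO/XX/OO/X.*; (3,1)=+0→XO/XX/OO/.X
ply 3, O at XO/XX/OO/X. | (3,1)=+0→XO/XX/OO/XO*
ply 4: XO/XX/OO/XO is terminal +0 (X); from XO/XX/.O/.. depth 10

O winning at [XO/XX/.O/..]: False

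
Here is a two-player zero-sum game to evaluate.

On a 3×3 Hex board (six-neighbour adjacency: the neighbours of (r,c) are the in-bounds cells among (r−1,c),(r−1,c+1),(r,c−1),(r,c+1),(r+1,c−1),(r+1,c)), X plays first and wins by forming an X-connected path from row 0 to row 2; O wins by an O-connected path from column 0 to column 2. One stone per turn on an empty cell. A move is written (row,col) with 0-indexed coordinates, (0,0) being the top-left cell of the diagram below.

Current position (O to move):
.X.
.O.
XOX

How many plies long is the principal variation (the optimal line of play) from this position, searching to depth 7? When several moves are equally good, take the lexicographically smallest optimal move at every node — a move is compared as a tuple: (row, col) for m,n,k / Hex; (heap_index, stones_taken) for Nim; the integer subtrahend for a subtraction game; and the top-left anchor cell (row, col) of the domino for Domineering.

[.X./.O./XOX] O move#1: (0,0):-1/OX./.O./XOX, (0,2):-1/.XO/.O./XOX, (1,0):+1/.X./OO./XOX*, (1,2):-1/.X./.OO/XOX
[.X./OO./XOX] X move#2: (0,0):-1/XX./OO./XOX*, (0,2):-1/.XX/OO./XOX, (1,2):-1/.X./OOX/XOX
[XX./OO./XOX] O move#3: (0,2):+1/XXO/OO./XOX*, (1,2):+1/XX./OOO/XOX
[XXO/OO./XOX] end (terminal -1, X#4); searched .X./.O./XOX to 7

PV length from [.X./.O./XOX]: 3 plies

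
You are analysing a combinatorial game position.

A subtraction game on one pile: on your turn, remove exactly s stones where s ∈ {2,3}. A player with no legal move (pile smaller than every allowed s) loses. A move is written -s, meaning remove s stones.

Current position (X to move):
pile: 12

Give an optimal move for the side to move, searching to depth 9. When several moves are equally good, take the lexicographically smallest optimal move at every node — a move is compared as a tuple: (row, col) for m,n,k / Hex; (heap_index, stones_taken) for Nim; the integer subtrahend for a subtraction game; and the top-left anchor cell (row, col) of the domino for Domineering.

X's best at [12]: -2

p1 X@[12]: -2[10]+1* -3[9]-1
p2 O@[10]: -2[8]-1* -3[7]-1
p3 X@[8]: -2[6]+1* -3[5]+1
p4 O@[6]: -2[4]-1* -3[3]-1
p5 X@[4]: -2[2]-1 -3[1]+1*
p6 O@[1] terminal -1; root [12] d9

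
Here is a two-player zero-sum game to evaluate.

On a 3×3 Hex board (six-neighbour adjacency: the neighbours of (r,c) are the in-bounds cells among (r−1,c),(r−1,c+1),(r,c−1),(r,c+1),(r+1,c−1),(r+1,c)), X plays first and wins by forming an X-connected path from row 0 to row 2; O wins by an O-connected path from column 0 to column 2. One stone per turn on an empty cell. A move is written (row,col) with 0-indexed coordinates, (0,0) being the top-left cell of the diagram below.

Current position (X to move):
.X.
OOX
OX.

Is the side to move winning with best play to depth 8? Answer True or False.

X winning at [.X./OOX/OX.]: True

[.X./OOX/OX.] X move#1: (0,0):-1/XX./OOX/OX., (0,2):+1/.XX/OOX/OX.*, (2,2):-1/.X./OOX/OXX
[.XX/OOX/OX.] end (terminal -1, O#2); searched .X./OOX/OX. to 8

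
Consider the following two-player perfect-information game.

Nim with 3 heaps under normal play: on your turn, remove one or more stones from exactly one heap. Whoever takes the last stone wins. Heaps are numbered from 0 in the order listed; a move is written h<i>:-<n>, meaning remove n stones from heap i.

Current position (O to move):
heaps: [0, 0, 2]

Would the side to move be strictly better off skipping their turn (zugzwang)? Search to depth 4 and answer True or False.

zugzwang((0,0,2), O) = False

ply 1, O at (0,0,2) | h2:-1=-1→(0,0,1); h2:-2=+1→(0,0,0)*
ply 2: (0,0,0) is terminal -1 (X); from (0,0,2) depth 4
if O skipped the turn, X would face:
~ ply 1, X at (0,0,2) | h2:-1=-1→(0,0,1); h2:-2=+1→(0,0,0)*
~ ply 2: (0,0,0) is terminal -1 (O); from (0,0,2) depth 4
compare (O): move=+1 vs pass=-1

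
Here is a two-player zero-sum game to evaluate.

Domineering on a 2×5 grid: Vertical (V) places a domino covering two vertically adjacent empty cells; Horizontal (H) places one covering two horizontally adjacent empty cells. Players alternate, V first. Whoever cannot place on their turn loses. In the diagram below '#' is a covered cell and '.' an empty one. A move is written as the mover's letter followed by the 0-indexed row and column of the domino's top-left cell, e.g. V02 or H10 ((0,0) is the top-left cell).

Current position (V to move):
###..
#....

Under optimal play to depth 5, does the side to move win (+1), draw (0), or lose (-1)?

ply 1, V at ###../#.... | V03=+1→####./#..#.*; V04=-1→###.#/#...#
ply 2, H at ####./#..#. | H11=-1→####./####.*
ply 3, V at ####./####. | V04=+1→#####/#####*
ply 4: #####/##### is terminal -1 (H); from ###../#.... depth 5

value(###../#...., V) = +1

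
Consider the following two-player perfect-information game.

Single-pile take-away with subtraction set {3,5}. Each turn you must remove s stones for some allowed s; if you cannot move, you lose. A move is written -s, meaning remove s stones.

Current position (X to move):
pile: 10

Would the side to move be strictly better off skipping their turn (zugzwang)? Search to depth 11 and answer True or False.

[10] X move#1: -3:-1/7*, -5:-1/5
[7] O move#2: -3:-1/4, -5:+1/2*
[2] end (terminal -1, X#3); searched 10 to 11
pass branch (O moves first from the same position):
  | [10] O move#1: -3:-1/7*, -5:-1/5
  | [7] X move#2: -3:-1/4, -5:+1/2*
  | [2] end (terminal -1, O#3); searched 10 to 11
X moving scores -1; X passing scores +1

zugzwang(10, X) = True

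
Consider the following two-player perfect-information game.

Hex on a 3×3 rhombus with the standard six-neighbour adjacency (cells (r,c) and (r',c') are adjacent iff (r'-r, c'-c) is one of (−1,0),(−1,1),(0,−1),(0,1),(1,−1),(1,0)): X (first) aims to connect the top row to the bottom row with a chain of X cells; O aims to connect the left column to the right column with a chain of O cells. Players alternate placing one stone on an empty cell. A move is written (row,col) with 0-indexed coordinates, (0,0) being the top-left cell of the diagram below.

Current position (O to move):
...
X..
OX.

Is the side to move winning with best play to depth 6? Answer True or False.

O winning at [.../X../OX.]: True

[.../X../OX.] O move#1: (0,0):-1/O../X../OX., (0,1):-1/.O./X../OX., (0,2):-1/..O/X../OX., (1,1):+1/.../XO./OX.*, (1,2):-1/.../X.O/OX., (2,2):-1/.../X../OXO
[.../XO./OX.] X move#2: (0,0):-1/X../XO./OX.*, (0,1):-1/.X./XO./OX., (0,2):-1/..X/XO./OX., (1,2):-1/.../XOX/OX., (2,2):-1/.../XO./OXX
[X../XO./OX.] O move#3: (0,1):+1/XO./XO./OX.*, (0,2):+1/X.O/XO./OX., (1,2):+1/X../XOO/OX., (2,2):+1/X../XO./OXO
[XO./XO./OX.] X move#4: (0,2):-1/XOX/XO./OX.*, (1,2):-1/XO./XOX/OX., (2,2):-1/XO./XO./OXX
[XOX/XO./OX.] O move#5: (1,2):+1/XOX/XOO/OX.*, (2,2):-1/XOX/XO./OXO
[XOX/XOO/OX.] end (terminal -1, X#6); searched .../X../OX. to 6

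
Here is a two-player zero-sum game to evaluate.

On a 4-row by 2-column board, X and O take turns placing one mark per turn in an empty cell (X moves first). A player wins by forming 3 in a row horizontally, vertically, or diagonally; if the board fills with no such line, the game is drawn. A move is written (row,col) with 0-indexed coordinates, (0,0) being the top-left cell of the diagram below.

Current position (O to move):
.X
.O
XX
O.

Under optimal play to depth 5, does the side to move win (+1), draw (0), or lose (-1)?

value(.X/.O/XX/O., O) = 0

[.X/.O/XX/O.] O move#1: (0,0):+0/OX/.O/XX/O.*, (1,0):+0/.X/OO/XX/O., (3,1):+0/.X/.O/XX/OO
[OX/.O/XX/O.] X move#2: (1,0):+0/OX/XO/XX/O.*, (3,1):+0/OX/.O/XX/OX
[OX/XO/XX/O.] O move#3: (3,1):+0/OX/XO/XX/OO*
[OX/XO/XX/OO] end (terminal +0, X#4); searched .X/.O/XX/O. to 5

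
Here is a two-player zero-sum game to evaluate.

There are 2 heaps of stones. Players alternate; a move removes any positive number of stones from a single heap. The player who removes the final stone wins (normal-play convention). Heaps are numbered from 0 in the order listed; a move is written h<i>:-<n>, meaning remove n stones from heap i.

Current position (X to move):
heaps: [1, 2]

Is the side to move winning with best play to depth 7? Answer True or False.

p1 X@[(1,2)]: h0:-1[(0,2)]-1 h1:-1[(1,1)]+1* h1:-2[(1,0)]-1
p2 O@[(1,1)]: h0:-1[(0,1)]-1* h1:-1[(1,0)]-1
p3 X@[(0,1)]: h1:-1[(0,0)]+1*
p4 O@[(0,0)] terminal -1; root [(1,2)] d7

X winning at [(1,2)]: True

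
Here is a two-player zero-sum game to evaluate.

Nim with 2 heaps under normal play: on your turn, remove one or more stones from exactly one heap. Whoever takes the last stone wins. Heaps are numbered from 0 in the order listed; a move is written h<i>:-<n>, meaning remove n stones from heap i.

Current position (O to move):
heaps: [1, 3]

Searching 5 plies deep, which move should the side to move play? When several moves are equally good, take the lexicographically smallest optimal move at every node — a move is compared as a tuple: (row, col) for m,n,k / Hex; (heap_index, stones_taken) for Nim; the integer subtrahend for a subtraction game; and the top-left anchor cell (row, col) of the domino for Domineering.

[(1,3)] O move#1: h0:-1:-1/(0,3), h1:-1:-1/(1,2), h1:-2:+1/(1,1)*, h1:-3:-1/(1,0)
[(1,1)] X move#2: h0:-1:-1/(0,1)*, h1:-1:-1/(1,0)
[(0,1)] O move#3: h1:-1:+1/(0,0)*
[(0,0)] end (terminal -1, X#4); searched (1,3) to 5

O's best at [(1,3)]: h1:-2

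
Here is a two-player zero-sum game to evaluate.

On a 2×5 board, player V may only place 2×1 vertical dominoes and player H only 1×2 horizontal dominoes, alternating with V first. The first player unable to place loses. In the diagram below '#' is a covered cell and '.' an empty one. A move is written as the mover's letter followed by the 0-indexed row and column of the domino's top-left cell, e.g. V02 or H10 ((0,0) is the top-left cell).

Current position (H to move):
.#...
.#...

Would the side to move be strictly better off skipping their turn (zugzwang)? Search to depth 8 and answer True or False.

zugzwang(.#.../.#..., H) = False

[.#.../.#...] H move#1: H02:-1/.###./.#...*, H03:-1/.#.##/.#..., H12:-1/.#.../.###., H13:-1/.#.../.#.##
[.###./.#...] V move#2: V00:-1/####./##..., V04:+1/.####/.#..#*
[.####/.#..#] H move#3: H12:-1/.####/.####*
[.####/.####] V move#4: V00:+1/#####/#####*
[#####/#####] end (terminal -1, H#5); searched .#.../.#... to 8
suppose H passes — search the same position with V to move:
pass> [.#.../.#...] V move#1: V00:-1/##.../##..., V02:-1/.##../.##.., V03:+1/.#.#./.#.#.*, V04:-1/.#..#/.#..#
pass> [.#.#./.#.#.] end (terminal -1, H#2); searched .#.../.#... to 8
for H: play -1, pass -1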